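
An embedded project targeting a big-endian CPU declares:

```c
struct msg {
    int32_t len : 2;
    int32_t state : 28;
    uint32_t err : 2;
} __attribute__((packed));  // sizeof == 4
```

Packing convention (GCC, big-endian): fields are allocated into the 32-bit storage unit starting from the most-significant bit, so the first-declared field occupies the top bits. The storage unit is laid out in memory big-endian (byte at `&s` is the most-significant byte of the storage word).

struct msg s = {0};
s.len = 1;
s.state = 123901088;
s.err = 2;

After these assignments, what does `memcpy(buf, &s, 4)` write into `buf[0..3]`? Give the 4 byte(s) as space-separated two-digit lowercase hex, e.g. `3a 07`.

5d 8a 52 82

len (2b) val=1 bits=0x1 at bit 30: 0x40000000
state (28b) val=123901088 bits=0x76294a0 at bit 2: 0x5d8a5280
err (2b) val=2 bits=0x2 at bit 0: 0x5d8a5282
word = 0x5d8a5282 → big-endian bytes:
  [0]=0x5d  [1]=0x8a  [2]=0x52  [3]=0x82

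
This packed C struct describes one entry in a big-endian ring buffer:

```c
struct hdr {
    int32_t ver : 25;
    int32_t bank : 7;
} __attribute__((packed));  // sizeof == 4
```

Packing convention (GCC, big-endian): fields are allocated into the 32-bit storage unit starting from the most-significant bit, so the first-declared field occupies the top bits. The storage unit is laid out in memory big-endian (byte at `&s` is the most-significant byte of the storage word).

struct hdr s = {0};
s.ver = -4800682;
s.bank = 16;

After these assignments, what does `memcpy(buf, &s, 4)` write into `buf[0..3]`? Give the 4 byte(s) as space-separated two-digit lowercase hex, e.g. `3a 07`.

db 5f ab 10

[7+:25] ver=-4800682 & 0x1ffffff = 0x1b6bf56; word=0xdb5fab00
[0+:7] bank=16 & 0x7f = 0x10; word=0xdb5fab10
word = 0xdb5fab10 → big-endian bytes:
  [0]=0xdb  [1]=0x5f  [2]=0xab  [3]=0x10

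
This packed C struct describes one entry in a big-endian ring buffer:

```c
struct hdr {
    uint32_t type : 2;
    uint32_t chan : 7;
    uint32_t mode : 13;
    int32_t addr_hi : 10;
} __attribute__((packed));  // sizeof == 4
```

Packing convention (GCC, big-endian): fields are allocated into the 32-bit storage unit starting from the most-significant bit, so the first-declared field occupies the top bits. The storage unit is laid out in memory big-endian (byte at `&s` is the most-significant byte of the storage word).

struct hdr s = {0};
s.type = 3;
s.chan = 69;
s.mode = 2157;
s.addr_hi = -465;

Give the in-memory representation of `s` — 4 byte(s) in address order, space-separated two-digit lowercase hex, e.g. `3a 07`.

e2 a1 b6 2f

[30+:2] type=3 & 0x3 = 0x3; word=0xc0000000
[23+:7] chan=69 & 0x7f = 0x45; word=0xe2800000
[10+:13] mode=2157 & 0x1fff = 0x86d; word=0xe2a1b400
[0+:10] addr_hi=-465 & 0x3ff = 0x22f; word=0xe2a1b62f
word = 0xe2a1b62f → big-endian bytes:
  [0]=0xe2  [1]=0xa1  [2]=0xb6  [3]=0x2f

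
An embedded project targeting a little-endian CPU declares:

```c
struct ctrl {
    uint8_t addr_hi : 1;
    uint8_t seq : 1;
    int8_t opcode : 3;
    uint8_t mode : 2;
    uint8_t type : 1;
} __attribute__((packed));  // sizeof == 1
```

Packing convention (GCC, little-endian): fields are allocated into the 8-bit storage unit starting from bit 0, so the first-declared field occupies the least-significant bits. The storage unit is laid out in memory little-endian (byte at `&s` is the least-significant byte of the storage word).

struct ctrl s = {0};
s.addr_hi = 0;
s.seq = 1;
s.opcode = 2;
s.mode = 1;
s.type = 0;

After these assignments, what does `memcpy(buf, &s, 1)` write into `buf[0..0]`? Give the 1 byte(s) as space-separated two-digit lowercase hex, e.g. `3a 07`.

2a

addr_hi:1 = 0 → 0x0 << 0 → word 0x00
seq:1 = 1 → 0x1 << 1 → word 0x02
opcode:3 = 2 → 0x2 << 2 → word 0x0a
mode:2 = 1 → 0x1 << 5 → word 0x2a
type:1 = 0 → 0x0 << 7 → word 0x2a
word = 0x2a → little-endian bytes:
  [0]=0x2a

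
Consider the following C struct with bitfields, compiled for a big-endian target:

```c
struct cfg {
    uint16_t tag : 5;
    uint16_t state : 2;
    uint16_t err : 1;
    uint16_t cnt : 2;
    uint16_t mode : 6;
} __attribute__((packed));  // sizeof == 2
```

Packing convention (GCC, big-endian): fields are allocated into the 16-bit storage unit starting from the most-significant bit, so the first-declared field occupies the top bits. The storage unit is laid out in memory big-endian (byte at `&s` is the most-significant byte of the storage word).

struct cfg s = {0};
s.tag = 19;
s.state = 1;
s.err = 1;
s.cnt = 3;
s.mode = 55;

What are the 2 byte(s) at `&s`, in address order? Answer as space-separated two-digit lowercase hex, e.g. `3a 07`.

9b f7

tag:5 = 19 → 0x13 << 11 → word 0x9800
state:2 = 1 → 0x1 << 9 → word 0x9a00
err:1 = 1 → 0x1 << 8 → word 0x9b00
cnt:2 = 3 → 0x3 << 6 → word 0x9bc0
mode:6 = 55 → 0x37 << 0 → word 0x9bf7
word = 0x9bf7 → big-endian bytes:
  [0]=0x9b  [1]=0xf7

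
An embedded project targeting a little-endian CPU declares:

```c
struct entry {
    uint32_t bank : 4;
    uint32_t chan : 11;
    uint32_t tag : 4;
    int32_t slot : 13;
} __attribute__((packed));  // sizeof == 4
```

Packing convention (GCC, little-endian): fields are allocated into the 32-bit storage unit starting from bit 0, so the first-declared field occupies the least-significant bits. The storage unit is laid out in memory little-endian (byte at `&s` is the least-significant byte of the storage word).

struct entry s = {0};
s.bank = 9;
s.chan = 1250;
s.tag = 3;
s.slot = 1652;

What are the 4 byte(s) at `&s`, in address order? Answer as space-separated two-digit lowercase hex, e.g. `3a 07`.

29 ce a1 33

bank (4b) val=9 bits=0x9 at bit 0: 0x00000009
chan (11b) val=1250 bits=0x4e2 at bit 4: 0x00004e29
tag (4b) val=3 bits=0x3 at bit 15: 0x0001ce29
slot (13b) val=1652 bits=0x674 at bit 19: 0x33a1ce29
word = 0x33a1ce29 → little-endian bytes:
  [0]=0x29  [1]=0xce  [2]=0xa1  [3]=0x33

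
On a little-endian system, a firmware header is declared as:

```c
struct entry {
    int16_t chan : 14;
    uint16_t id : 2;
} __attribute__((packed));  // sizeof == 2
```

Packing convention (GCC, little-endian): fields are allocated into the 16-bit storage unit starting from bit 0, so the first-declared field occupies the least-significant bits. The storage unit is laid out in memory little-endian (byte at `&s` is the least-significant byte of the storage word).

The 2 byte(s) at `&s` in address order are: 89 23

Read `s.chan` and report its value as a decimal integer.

-7287

[0]=0x89 [1]=0x23 (little-endian) → word 0x2389
chan [0+:14] = (word>>0) & 0x3fff = 9097  ←
id [14+:2] = (word>>14) & 0x3 = 0
chan signed 14b, MSB=1: 9097 - 16384 = -7287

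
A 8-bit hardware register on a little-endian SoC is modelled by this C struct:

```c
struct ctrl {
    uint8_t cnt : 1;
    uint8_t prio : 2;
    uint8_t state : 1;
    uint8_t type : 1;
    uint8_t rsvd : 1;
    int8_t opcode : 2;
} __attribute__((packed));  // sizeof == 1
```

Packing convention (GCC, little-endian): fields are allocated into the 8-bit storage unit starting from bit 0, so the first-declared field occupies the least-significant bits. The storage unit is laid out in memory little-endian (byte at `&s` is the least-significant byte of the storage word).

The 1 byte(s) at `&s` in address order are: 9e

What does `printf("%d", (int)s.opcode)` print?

-2

[0]=0x9e (little-endian) → word 0x9e
cnt [0+:1] = (word>>0) & 0x1 = 0
prio [1+:2] = (word>>1) & 0x3 = 3
state [3+:1] = (word>>3) & 0x1 = 1
type [4+:1] = (word>>4) & 0x1 = 1
rsvd [5+:1] = (word>>5) & 0x1 = 0
opcode [6+:2] = (word>>6) & 0x3 = 2  ←
opcode signed 2b, MSB=1: 2 - 4 = -2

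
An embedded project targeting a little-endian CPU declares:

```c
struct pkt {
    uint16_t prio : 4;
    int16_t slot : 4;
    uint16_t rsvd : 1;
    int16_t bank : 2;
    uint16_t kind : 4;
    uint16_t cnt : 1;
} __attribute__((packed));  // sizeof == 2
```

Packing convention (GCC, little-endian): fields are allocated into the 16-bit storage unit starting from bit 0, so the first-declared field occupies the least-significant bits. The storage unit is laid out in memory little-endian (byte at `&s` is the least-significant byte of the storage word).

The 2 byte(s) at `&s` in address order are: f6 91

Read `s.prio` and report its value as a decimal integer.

[0]=0xf6 [1]=0x91 (little-endian) → word 0x91f6
prio [0+:4] = (word>>0) & 0xf = 6  ←
slot [4+:4] = (word>>4) & 0xf = 15
rsvd [8+:1] = (word>>8) & 0x1 = 1
bank [9+:2] = (word>>9) & 0x3 = 0
kind [11+:4] = (word>>11) & 0xf = 2
cnt [15+:1] = (word>>15) & 0x1 = 1

6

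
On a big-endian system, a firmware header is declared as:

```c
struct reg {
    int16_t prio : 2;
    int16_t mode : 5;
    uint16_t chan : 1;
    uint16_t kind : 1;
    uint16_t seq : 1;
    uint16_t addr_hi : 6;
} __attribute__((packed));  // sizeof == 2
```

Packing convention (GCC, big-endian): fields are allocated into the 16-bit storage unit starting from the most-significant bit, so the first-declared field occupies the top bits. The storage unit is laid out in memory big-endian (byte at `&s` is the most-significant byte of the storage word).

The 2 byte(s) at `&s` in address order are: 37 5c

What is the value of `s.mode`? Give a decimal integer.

[0]=0x37 [1]=0x5c (big-endian) → word 0x375c
prio:2 @ bit 14 → (0x375c>>14)&0x3 = 0x0
mode:5 @ bit 9 → (0x375c>>9)&0x1f = 0x1b  ←
chan:1 @ bit 8 → (0x375c>>8)&0x1 = 0x1
kind:1 @ bit 7 → (0x375c>>7)&0x1 = 0x0
seq:1 @ bit 6 → (0x375c>>6)&0x1 = 0x1
addr_hi:6 @ bit 0 → (0x375c>>0)&0x3f = 0x1c
mode signed 5b, MSB=1: 27 - 32 = -5

-5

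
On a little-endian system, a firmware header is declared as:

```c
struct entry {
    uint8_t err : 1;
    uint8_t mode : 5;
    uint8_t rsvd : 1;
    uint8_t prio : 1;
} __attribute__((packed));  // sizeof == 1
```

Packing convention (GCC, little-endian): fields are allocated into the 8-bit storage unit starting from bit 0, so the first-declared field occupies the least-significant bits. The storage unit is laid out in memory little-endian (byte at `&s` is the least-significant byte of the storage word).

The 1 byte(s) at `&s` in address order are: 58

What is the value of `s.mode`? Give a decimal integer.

12

[0]=0x58 (little-endian) → word 0x58
err [0+:1] = (word>>0) & 0x1 = 0
mode [1+:5] = (word>>1) & 0x1f = 12  ←
rsvd [6+:1] = (word>>6) & 0x1 = 1
prio [7+:1] = (word>>7) & 0x1 = 0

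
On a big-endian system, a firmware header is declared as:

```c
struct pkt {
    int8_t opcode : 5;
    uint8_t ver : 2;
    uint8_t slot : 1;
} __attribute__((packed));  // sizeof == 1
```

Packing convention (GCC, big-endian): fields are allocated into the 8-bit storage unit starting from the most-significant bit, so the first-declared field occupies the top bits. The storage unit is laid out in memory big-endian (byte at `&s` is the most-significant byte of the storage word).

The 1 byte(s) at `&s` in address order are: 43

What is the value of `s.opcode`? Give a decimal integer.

8

[0]=0x43 (big-endian) → word 0x43
opcode:5 @ bit 3 → (0x43>>3)&0x1f = 0x8  ←
ver:2 @ bit 1 → (0x43>>1)&0x3 = 0x1
slot:1 @ bit 0 → (0x43>>0)&0x1 = 0x1
opcode signed 5b, MSB=0: value = 8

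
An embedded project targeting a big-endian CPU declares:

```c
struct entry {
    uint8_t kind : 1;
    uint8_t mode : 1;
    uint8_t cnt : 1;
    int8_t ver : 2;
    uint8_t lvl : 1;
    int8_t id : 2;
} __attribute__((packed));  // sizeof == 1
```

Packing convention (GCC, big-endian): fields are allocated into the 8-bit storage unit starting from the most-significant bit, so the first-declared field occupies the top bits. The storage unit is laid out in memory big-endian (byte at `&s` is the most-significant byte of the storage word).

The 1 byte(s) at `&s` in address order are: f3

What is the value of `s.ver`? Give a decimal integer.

[0]=0xf3 (big-endian) → word 0xf3
kind:1 @ bit 7 → (0xf3>>7)&0x1 = 0x1
mode:1 @ bit 6 → (0xf3>>6)&0x1 = 0x1
cnt:1 @ bit 5 → (0xf3>>5)&0x1 = 0x1
ver:2 @ bit 3 → (0xf3>>3)&0x3 = 0x2  ←
lvl:1 @ bit 2 → (0xf3>>2)&0x1 = 0x0
id:2 @ bit 0 → (0xf3>>0)&0x3 = 0x3
ver signed 2b, MSB=1: 2 - 4 = -2

-2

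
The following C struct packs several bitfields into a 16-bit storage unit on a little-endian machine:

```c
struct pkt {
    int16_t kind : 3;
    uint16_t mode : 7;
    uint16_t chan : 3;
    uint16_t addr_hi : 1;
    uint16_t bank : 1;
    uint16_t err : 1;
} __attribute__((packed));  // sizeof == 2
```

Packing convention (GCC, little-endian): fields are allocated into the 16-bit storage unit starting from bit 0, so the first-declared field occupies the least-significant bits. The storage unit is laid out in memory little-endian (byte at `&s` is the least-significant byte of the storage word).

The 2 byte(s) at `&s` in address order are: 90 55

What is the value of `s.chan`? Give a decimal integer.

[0]=0x90 [1]=0x55 (little-endian) → word 0x5590
kind:3 @ bit 0 → (0x5590>>0)&0x7 = 0x0
mode:7 @ bit 3 → (0x5590>>3)&0x7f = 0x32
chan:3 @ bit 10 → (0x5590>>10)&0x7 = 0x5  ←
addr_hi:1 @ bit 13 → (0x5590>>13)&0x1 = 0x0
bank:1 @ bit 14 → (0x5590>>14)&0x1 = 0x1
err:1 @ bit 15 → (0x5590>>15)&0x1 = 0x0

5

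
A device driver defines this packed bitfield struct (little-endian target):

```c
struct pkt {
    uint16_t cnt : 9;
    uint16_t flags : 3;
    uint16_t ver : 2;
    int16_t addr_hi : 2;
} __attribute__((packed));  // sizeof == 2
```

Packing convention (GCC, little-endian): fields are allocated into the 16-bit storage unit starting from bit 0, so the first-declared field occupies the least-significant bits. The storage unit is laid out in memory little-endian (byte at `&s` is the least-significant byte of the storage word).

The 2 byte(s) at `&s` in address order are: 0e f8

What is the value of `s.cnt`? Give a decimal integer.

[0]=0x0e [1]=0xf8 (little-endian) → word 0xf80e
cnt [0+:9] = (word>>0) & 0x1ff = 14  ←
flags [9+:3] = (word>>9) & 0x7 = 4
ver [12+:2] = (word>>12) & 0x3 = 3
addr_hi [14+:2] = (word>>14) & 0x3 = 3

14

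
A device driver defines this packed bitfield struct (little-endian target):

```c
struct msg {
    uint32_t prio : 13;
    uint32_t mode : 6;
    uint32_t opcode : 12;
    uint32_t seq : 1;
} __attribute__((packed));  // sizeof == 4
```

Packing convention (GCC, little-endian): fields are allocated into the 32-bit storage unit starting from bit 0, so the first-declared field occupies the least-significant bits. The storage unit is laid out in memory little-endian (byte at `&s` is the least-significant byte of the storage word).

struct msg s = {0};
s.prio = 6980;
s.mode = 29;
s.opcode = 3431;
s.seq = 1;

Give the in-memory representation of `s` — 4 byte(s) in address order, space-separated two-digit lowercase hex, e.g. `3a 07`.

44 bb 3b eb

[0+:13] prio=6980 & 0x1fff = 0x1b44; word=0x00001b44
[13+:6] mode=29 & 0x3f = 0x1d; word=0x0003bb44
[19+:12] opcode=3431 & 0xfff = 0xd67; word=0x6b3bbb44
[31+:1] seq=1 & 0x1 = 0x1; word=0xeb3bbb44
word = 0xeb3bbb44 → little-endian bytes:
  [0]=0x44  [1]=0xbb  [2]=0x3b  [3]=0xeb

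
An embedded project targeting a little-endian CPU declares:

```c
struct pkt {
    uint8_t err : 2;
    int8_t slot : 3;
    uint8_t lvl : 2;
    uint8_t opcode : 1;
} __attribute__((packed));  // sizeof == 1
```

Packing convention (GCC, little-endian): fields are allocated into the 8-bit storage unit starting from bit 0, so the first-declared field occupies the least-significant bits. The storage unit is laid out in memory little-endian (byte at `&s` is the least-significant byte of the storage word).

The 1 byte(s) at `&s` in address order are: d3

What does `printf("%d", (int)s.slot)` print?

[0]=0xd3 (little-endian) → word 0xd3
err:2 @ bit 0 → (0xd3>>0)&0x3 = 0x3
slot:3 @ bit 2 → (0xd3>>2)&0x7 = 0x4  ←
lvl:2 @ bit 5 → (0xd3>>5)&0x3 = 0x2
opcode:1 @ bit 7 → (0xd3>>7)&0x1 = 0x1
slot signed 3b, MSB=1: 4 - 8 = -4

-4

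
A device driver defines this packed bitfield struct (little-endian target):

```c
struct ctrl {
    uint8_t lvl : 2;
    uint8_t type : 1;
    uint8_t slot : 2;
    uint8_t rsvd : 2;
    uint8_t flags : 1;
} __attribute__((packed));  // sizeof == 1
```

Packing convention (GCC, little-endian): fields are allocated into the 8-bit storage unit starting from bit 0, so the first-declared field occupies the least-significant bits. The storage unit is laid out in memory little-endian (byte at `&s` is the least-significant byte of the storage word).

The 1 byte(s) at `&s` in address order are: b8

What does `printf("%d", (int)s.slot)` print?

[0]=0xb8 (little-endian) → word 0xb8
lvl:2 @ bit 0 → (0xb8>>0)&0x3 = 0x0
type:1 @ bit 2 → (0xb8>>2)&0x1 = 0x0
slot:2 @ bit 3 → (0xb8>>3)&0x3 = 0x3  ←
rsvd:2 @ bit 5 → (0xb8>>5)&0x3 = 0x1
flags:1 @ bit 7 → (0xb8>>7)&0x1 = 0x1

3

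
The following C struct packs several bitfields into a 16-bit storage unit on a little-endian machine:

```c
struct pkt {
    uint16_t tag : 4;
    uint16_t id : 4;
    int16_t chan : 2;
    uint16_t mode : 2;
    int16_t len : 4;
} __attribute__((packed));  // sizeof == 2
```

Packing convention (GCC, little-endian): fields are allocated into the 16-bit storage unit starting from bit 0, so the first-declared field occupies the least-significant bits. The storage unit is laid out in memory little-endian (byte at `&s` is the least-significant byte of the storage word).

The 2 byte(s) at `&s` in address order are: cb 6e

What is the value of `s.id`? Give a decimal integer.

[0]=0xcb [1]=0x6e (little-endian) → word 0x6ecb
tag [0+:4] = (word>>0) & 0xf = 11
id [4+:4] = (word>>4) & 0xf = 12  ←
chan [8+:2] = (word>>8) & 0x3 = 2
mode [10+:2] = (word>>10) & 0x3 = 3
len [12+:4] = (word>>12) & 0xf = 6

12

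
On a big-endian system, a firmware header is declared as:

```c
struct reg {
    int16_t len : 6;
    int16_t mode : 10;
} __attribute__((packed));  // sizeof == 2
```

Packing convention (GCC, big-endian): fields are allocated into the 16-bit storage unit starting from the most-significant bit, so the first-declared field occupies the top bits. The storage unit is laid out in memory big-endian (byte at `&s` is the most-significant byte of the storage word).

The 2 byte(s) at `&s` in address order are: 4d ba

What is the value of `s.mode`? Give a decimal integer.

[0]=0x4d [1]=0xba (big-endian) → word 0x4dba
len [10+:6] = (word>>10) & 0x3f = 19
mode [0+:10] = (word>>0) & 0x3ff = 442  ←
mode signed 10b, MSB=0: value = 442

442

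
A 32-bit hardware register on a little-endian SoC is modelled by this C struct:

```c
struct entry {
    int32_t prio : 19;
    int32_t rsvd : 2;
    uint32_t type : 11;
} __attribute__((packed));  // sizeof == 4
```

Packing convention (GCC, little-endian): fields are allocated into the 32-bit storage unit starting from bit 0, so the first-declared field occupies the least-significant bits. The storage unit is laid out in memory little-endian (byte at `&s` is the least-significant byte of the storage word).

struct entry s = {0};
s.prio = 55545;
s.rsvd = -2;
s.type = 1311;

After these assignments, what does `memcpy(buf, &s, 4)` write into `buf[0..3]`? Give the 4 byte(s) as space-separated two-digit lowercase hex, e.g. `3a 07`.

f9 d8 f0 a3

prio (19b) val=55545 bits=0xd8f9 at bit 0: 0x0000d8f9
rsvd (2b) val=-2 bits=0x2 at bit 19: 0x0010d8f9
type (11b) val=1311 bits=0x51f at bit 21: 0xa3f0d8f9
word = 0xa3f0d8f9 → little-endian bytes:
  [0]=0xf9  [1]=0xd8  [2]=0xf0  [3]=0xa3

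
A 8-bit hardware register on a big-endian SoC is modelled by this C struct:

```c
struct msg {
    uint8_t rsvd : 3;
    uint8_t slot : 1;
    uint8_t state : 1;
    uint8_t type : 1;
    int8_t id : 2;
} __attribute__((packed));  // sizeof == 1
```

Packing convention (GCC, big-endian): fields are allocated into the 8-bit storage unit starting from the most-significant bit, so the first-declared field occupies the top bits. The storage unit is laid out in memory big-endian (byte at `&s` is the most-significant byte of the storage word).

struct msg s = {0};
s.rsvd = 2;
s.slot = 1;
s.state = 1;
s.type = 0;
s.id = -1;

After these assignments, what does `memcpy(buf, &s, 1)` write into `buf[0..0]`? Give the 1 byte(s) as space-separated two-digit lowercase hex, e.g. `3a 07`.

5b

rsvd (3b) val=2 bits=0x2 at bit 5: 0x40
slot (1b) val=1 bits=0x1 at bit 4: 0x50
state (1b) val=1 bits=0x1 at bit 3: 0x58
type (1b) val=0 bits=0x0 at bit 2: 0x58
id (2b) val=-1 bits=0x3 at bit 0: 0x5b
word = 0x5b → big-endian bytes:
  [0]=0x5b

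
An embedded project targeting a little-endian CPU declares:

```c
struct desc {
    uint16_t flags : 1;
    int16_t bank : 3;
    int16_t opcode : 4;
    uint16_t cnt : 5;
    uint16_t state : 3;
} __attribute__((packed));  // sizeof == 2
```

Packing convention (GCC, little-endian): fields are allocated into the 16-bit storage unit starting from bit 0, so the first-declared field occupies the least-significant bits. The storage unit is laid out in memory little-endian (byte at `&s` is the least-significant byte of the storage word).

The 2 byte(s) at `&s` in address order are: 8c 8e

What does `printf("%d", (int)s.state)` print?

4

[0]=0x8c [1]=0x8e (little-endian) → word 0x8e8c
flags [0+:1] = (word>>0) & 0x1 = 0
bank [1+:3] = (word>>1) & 0x7 = 6
opcode [4+:4] = (word>>4) & 0xf = 8
cnt [8+:5] = (word>>8) & 0x1f = 14
state [13+:3] = (word>>13) & 0x7 = 4  ←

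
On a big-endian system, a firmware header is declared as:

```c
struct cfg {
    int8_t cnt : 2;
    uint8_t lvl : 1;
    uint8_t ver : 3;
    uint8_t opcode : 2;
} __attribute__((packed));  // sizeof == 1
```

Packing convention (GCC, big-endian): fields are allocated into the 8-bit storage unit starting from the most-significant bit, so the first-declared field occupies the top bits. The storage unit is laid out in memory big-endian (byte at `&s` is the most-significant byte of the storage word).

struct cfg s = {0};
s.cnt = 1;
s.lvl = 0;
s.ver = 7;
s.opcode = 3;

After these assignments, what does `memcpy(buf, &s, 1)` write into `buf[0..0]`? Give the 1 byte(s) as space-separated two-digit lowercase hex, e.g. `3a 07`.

5f

[6+:2] cnt=1 & 0x3 = 0x1; word=0x40
[5+:1] lvl=0 & 0x1 = 0x0; word=0x40
[2+:3] ver=7 & 0x7 = 0x7; word=0x5c
[0+:2] opcode=3 & 0x3 = 0x3; word=0x5f
word = 0x5f → big-endian bytes:
  [0]=0x5f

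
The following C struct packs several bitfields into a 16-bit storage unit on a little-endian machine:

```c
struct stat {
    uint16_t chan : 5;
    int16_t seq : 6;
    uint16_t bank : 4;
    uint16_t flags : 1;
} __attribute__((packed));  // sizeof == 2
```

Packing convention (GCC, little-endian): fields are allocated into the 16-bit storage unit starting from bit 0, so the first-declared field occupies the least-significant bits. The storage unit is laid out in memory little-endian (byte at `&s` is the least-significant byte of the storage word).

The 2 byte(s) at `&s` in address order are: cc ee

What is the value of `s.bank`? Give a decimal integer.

13

[0]=0xcc [1]=0xee (little-endian) → word 0xeecc
chan:5 @ bit 0 → (0xeecc>>0)&0x1f = 0xc
seq:6 @ bit 5 → (0xeecc>>5)&0x3f = 0x36
bank:4 @ bit 11 → (0xeecc>>11)&0xf = 0xd  ←
flags:1 @ bit 15 → (0xeecc>>15)&0x1 = 0x1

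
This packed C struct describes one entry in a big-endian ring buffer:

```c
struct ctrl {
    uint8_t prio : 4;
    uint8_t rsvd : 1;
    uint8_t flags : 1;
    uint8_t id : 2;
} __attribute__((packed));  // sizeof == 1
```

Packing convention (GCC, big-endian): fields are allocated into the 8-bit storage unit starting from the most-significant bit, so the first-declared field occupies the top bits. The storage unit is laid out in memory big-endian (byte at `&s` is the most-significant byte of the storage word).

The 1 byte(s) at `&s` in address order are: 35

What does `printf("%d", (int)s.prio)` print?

[0]=0x35 (big-endian) → word 0x35
prio:4 @ bit 4 → (0x35>>4)&0xf = 0x3  ←
rsvd:1 @ bit 3 → (0x35>>3)&0x1 = 0x0
flags:1 @ bit 2 → (0x35>>2)&0x1 = 0x1
id:2 @ bit 0 → (0x35>>0)&0x3 = 0x1

3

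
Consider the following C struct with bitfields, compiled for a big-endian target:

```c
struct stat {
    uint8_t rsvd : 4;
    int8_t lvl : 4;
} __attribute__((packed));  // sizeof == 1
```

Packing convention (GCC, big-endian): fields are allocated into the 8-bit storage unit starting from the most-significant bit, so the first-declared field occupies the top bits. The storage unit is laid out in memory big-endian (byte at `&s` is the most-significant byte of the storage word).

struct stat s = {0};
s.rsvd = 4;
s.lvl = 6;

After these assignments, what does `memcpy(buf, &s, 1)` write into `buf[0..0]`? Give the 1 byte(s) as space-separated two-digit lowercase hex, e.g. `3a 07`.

46

rsvd:4 = 4 → 0x4 << 4 → word 0x40
lvl:4 = 6 → 0x6 << 0 → word 0x46
word = 0x46 → big-endian bytes:
  [0]=0x46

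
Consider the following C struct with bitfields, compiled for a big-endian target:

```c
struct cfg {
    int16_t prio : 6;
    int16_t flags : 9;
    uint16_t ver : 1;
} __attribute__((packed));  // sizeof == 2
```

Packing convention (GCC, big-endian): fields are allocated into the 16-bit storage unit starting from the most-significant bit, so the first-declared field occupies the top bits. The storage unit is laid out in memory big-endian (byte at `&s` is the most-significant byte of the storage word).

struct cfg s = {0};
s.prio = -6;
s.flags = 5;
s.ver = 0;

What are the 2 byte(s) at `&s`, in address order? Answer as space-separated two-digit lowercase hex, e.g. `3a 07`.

[10+:6] prio=-6 & 0x3f = 0x3a; word=0xe800
[1+:9] flags=5 & 0x1ff = 0x5; word=0xe80a
[0+:1] ver=0 & 0x1 = 0x0; word=0xe80a
word = 0xe80a → big-endian bytes:
  [0]=0xe8  [1]=0x0a

e8 0a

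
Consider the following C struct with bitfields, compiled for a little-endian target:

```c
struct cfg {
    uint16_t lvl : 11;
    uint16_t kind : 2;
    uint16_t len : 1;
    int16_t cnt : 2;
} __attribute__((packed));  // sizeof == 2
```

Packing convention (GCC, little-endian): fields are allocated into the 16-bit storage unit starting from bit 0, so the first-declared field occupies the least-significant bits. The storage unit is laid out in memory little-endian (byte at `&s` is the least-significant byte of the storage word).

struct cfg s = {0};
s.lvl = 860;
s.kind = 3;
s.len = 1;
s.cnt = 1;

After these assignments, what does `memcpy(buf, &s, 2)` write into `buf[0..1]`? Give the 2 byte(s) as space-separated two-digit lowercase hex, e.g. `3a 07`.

lvl:11 = 860 → 0x35c << 0 → word 0x035c
kind:2 = 3 → 0x3 << 11 → word 0x1b5c
len:1 = 1 → 0x1 << 13 → word 0x3b5c
cnt:2 = 1 → 0x1 << 14 → word 0x7b5c
word = 0x7b5c → little-endian bytes:
  [0]=0x5c  [1]=0x7b

5c 7b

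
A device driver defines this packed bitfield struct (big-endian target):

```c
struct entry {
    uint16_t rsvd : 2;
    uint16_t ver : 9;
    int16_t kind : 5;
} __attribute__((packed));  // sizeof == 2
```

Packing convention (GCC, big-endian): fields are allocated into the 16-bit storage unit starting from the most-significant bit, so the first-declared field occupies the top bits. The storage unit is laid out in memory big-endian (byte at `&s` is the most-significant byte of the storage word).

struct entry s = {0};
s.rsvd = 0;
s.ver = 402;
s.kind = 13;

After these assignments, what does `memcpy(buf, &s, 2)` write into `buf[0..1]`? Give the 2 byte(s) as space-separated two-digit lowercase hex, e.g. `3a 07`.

32 4d

[14+:2] rsvd=0 & 0x3 = 0x0; word=0x0000
[5+:9] ver=402 & 0x1ff = 0x192; word=0x3240
[0+:5] kind=13 & 0x1f = 0xd; word=0x324d
word = 0x324d → big-endian bytes:
  [0]=0x32  [1]=0x4d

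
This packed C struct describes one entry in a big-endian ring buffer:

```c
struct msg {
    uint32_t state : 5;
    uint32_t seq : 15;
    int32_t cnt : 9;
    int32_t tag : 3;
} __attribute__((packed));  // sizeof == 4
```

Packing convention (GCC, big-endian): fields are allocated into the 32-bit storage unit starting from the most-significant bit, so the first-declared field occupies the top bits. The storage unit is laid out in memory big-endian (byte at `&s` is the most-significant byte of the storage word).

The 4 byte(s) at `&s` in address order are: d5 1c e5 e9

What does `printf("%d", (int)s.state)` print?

26

[0]=0xd5 [1]=0x1c [2]=0xe5 [3]=0xe9 (big-endian) → word 0xd51ce5e9
state:5 @ bit 27 → (0xd51ce5e9>>27)&0x1f = 0x1a  ←
seq:15 @ bit 12 → (0xd51ce5e9>>12)&0x7fff = 0x51ce
cnt:9 @ bit 3 → (0xd51ce5e9>>3)&0x1ff = 0xbd
tag:3 @ bit 0 → (0xd51ce5e9>>0)&0x7 = 0x1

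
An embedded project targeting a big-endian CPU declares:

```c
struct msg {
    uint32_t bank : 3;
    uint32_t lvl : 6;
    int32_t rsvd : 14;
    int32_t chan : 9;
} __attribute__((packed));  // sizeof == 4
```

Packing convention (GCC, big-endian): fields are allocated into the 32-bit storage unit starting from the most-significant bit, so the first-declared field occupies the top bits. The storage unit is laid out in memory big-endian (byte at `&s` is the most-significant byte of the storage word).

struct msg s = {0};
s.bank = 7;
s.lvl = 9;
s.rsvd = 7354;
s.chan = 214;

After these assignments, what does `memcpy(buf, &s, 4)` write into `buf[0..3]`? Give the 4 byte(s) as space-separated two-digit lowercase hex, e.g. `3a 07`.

bank:3 = 7 → 0x7 << 29 → word 0xe0000000
lvl:6 = 9 → 0x9 << 23 → word 0xe4800000
rsvd:14 = 7354 → 0x1cba << 9 → word 0xe4b97400
chan:9 = 214 → 0xd6 << 0 → word 0xe4b974d6
word = 0xe4b974d6 → big-endian bytes:
  [0]=0xe4  [1]=0xb9  [2]=0x74  [3]=0xd6

e4 b9 74 d6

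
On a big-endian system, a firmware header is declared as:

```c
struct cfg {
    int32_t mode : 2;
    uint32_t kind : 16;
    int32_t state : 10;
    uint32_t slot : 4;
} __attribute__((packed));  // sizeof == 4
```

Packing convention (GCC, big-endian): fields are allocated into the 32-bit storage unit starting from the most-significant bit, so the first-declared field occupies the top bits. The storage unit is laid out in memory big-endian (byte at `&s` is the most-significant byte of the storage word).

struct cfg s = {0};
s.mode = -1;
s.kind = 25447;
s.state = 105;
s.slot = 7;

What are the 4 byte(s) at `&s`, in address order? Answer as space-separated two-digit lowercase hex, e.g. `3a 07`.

mode (2b) val=-1 bits=0x3 at bit 30: 0xc0000000
kind (16b) val=25447 bits=0x6367 at bit 14: 0xd8d9c000
state (10b) val=105 bits=0x69 at bit 4: 0xd8d9c690
slot (4b) val=7 bits=0x7 at bit 0: 0xd8d9c697
word = 0xd8d9c697 → big-endian bytes:
  [0]=0xd8  [1]=0xd9  [2]=0xc6  [3]=0x97

d8 d9 c6 97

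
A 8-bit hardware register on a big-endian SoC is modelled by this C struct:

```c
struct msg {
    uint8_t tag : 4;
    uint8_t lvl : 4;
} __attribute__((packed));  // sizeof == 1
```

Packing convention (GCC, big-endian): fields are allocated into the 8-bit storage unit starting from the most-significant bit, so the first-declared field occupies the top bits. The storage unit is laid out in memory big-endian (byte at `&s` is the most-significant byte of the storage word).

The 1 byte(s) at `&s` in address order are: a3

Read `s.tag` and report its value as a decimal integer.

[0]=0xa3 (big-endian) → word 0xa3
tag [4+:4] = (word>>4) & 0xf = 10  ←
lvl [0+:4] = (word>>0) & 0xf = 3

10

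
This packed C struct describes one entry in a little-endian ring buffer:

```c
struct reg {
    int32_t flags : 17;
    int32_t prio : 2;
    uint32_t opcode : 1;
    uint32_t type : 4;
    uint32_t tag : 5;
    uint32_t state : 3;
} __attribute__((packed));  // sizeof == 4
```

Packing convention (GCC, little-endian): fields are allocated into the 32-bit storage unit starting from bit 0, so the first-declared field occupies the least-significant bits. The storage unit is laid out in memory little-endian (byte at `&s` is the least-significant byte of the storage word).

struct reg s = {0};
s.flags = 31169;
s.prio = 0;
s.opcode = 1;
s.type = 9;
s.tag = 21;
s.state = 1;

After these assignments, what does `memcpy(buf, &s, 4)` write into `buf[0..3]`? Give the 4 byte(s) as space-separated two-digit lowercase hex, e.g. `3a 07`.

c1 79 98 35

flags:17 = 31169 → 0x79c1 << 0 → word 0x000079c1
prio:2 = 0 → 0x0 << 17 → word 0x000079c1
opcode:1 = 1 → 0x1 << 19 → word 0x000879c1
type:4 = 9 → 0x9 << 20 → word 0x009879c1
tag:5 = 21 → 0x15 << 24 → word 0x159879c1
state:3 = 1 → 0x1 << 29 → word 0x359879c1
word = 0x359879c1 → little-endian bytes:
  [0]=0xc1  [1]=0x79  [2]=0x98  [3]=0x35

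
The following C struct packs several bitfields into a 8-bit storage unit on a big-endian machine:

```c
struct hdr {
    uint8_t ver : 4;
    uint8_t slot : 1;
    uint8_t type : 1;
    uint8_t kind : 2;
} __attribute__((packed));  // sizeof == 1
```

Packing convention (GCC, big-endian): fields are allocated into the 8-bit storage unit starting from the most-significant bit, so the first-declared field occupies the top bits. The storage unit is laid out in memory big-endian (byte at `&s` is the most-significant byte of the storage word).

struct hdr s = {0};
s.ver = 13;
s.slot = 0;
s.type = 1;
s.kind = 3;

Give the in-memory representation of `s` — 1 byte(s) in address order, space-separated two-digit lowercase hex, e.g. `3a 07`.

d7

ver:4 = 13 → 0xd << 4 → word 0xd0
slot:1 = 0 → 0x0 << 3 → word 0xd0
type:1 = 1 → 0x1 << 2 → word 0xd4
kind:2 = 3 → 0x3 << 0 → word 0xd7
word = 0xd7 → big-endian bytes:
  [0]=0xd7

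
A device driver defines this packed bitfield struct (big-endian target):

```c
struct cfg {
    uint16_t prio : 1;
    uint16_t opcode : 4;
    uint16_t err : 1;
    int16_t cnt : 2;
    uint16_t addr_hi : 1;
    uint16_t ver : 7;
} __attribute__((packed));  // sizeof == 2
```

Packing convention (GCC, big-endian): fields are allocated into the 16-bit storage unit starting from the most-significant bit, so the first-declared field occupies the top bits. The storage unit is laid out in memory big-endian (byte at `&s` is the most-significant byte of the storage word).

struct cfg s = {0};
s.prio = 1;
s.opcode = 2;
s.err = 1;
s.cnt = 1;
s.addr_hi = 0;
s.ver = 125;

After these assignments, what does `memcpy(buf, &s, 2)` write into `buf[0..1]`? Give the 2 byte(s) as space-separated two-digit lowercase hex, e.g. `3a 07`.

prio:1 = 1 → 0x1 << 15 → word 0x8000
opcode:4 = 2 → 0x2 << 11 → word 0x9000
err:1 = 1 → 0x1 << 10 → word 0x9400
cnt:2 = 1 → 0x1 << 8 → word 0x9500
addr_hi:1 = 0 → 0x0 << 7 → word 0x9500
ver:7 = 125 → 0x7d << 0 → word 0x957d
word = 0x957d → big-endian bytes:
  [0]=0x95  [1]=0x7d

95 7d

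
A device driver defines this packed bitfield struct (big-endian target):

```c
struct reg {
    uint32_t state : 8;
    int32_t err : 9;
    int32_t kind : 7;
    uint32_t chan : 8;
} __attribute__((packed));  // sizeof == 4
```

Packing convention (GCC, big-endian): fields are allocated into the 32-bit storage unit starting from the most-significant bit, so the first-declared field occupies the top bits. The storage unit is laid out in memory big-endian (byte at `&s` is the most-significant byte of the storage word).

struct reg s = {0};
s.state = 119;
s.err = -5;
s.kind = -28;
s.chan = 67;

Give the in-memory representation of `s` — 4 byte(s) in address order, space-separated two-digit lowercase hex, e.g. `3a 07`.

77 fd e4 43

state (8b) val=119 bits=0x77 at bit 24: 0x77000000
err (9b) val=-5 bits=0x1fb at bit 15: 0x77fd8000
kind (7b) val=-28 bits=0x64 at bit 8: 0x77fde400
chan (8b) val=67 bits=0x43 at bit 0: 0x77fde443
word = 0x77fde443 → big-endian bytes:
  [0]=0x77  [1]=0xfd  [2]=0xe4  [3]=0x43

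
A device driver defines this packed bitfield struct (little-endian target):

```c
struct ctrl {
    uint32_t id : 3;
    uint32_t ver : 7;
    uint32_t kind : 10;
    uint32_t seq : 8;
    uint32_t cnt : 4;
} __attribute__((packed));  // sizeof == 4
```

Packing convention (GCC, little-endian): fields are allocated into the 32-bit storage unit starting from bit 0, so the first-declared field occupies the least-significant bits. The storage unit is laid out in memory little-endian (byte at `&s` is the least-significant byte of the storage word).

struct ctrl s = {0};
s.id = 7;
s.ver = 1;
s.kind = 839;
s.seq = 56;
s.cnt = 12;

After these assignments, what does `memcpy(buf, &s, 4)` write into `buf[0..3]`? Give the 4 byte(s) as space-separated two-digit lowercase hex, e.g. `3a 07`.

[0+:3] id=7 & 0x7 = 0x7; word=0x00000007
[3+:7] ver=1 & 0x7f = 0x1; word=0x0000000f
[10+:10] kind=839 & 0x3ff = 0x347; word=0x000d1c0f
[20+:8] seq=56 & 0xff = 0x38; word=0x038d1c0f
[28+:4] cnt=12 & 0xf = 0xc; word=0xc38d1c0f
word = 0xc38d1c0f → little-endian bytes:
  [0]=0x0f  [1]=0x1c  [2]=0x8d  [3]=0xc3

0f 1c 8d c3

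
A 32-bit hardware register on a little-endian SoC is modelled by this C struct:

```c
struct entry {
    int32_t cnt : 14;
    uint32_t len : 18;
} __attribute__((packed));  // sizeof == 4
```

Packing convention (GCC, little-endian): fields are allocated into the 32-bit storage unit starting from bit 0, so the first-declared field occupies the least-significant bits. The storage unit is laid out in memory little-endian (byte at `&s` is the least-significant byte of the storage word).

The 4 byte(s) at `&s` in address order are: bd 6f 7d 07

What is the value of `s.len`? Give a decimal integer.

7669

[0]=0xbd [1]=0x6f [2]=0x7d [3]=0x07 (little-endian) → word 0x077d6fbd
cnt:14 @ bit 0 → (0x077d6fbd>>0)&0x3fff = 0x2fbd
len:18 @ bit 14 → (0x077d6fbd>>14)&0x3ffff = 0x1df5  ←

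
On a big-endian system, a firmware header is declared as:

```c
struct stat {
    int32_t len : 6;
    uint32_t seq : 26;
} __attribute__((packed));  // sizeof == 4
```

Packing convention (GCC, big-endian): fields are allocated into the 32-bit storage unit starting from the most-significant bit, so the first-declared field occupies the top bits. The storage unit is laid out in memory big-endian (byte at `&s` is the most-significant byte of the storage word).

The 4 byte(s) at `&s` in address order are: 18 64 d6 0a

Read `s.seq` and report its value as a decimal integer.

[0]=0x18 [1]=0x64 [2]=0xd6 [3]=0x0a (big-endian) → word 0x1864d60a
len [26+:6] = (word>>26) & 0x3f = 6
seq [0+:26] = (word>>0) & 0x3ffffff = 6608394  ←

6608394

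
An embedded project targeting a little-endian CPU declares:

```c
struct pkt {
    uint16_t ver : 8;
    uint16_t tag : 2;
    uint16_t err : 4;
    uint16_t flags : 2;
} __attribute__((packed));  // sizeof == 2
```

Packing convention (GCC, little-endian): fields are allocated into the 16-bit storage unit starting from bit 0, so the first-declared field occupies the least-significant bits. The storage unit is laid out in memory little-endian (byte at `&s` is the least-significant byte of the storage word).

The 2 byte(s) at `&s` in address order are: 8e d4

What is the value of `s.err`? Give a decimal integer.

[0]=0x8e [1]=0xd4 (little-endian) → word 0xd48e
ver [0+:8] = (word>>0) & 0xff = 142
tag [8+:2] = (word>>8) & 0x3 = 0
err [10+:4] = (word>>10) & 0xf = 5  ←
flags [14+:2] = (word>>14) & 0x3 = 3

5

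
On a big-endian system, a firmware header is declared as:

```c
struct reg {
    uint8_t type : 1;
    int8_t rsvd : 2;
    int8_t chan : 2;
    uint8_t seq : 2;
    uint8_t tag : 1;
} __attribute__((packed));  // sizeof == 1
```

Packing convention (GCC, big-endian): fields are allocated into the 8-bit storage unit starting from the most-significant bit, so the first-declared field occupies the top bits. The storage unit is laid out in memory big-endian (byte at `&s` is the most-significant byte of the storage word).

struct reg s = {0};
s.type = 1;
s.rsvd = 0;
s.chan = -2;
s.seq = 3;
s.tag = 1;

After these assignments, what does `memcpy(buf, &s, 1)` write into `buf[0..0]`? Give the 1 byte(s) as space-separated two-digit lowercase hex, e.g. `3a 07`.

type:1 = 1 → 0x1 << 7 → word 0x80
rsvd:2 = 0 → 0x0 << 5 → word 0x80
chan:2 = -2 → 0x2 << 3 → word 0x90
seq:2 = 3 → 0x3 << 1 → word 0x96
tag:1 = 1 → 0x1 << 0 → word 0x97
word = 0x97 → big-endian bytes:
  [0]=0x97

97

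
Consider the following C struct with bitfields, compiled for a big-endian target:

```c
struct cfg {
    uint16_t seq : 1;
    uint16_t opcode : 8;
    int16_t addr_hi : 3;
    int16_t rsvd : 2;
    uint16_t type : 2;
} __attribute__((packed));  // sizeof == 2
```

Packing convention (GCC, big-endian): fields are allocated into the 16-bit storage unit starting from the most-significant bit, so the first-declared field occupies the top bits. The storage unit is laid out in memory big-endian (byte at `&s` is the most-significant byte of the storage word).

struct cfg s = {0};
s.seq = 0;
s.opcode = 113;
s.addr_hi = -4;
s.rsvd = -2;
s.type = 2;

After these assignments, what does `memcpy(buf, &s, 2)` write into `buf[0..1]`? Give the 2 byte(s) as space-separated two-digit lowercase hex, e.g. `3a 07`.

38 ca

seq:1 = 0 → 0x0 << 15 → word 0x0000
opcode:8 = 113 → 0x71 << 7 → word 0x3880
addr_hi:3 = -4 → 0x4 << 4 → word 0x38c0
rsvd:2 = -2 → 0x2 << 2 → word 0x38c8
type:2 = 2 → 0x2 << 0 → word 0x38ca
word = 0x38ca → big-endian bytes:
  [0]=0x38  [1]=0xca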